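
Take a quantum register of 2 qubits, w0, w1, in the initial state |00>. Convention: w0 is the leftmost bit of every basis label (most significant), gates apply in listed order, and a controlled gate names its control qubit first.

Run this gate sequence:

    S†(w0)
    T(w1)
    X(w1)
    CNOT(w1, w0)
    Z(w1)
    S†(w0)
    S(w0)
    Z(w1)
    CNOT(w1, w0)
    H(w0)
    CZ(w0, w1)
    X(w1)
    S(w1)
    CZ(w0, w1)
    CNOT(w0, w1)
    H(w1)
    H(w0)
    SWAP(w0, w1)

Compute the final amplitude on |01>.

The amplitude on |01> is sqrt(2)/2. Key observation: the block from step 4 through step 9 cancels to the identity and can be dropped.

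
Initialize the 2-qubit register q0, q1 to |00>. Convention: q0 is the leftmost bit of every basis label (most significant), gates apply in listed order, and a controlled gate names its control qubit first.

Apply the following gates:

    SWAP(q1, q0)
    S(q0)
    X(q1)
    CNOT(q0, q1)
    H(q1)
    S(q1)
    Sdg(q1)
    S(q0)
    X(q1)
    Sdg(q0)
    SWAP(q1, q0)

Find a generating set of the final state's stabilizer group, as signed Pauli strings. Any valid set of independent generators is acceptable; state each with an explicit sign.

The final state is stabilized by the group generated by -XI, +IZ; other independent generating sets are equally valid.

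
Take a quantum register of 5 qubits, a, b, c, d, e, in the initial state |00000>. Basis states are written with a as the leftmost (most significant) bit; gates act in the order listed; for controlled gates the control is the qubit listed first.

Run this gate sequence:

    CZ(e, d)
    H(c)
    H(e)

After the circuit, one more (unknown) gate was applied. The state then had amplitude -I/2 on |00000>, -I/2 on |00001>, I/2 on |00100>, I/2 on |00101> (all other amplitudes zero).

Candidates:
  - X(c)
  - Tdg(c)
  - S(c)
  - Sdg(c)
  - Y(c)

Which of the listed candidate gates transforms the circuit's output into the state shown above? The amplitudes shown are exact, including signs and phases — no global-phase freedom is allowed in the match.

It was Y(c) that produced the state shown.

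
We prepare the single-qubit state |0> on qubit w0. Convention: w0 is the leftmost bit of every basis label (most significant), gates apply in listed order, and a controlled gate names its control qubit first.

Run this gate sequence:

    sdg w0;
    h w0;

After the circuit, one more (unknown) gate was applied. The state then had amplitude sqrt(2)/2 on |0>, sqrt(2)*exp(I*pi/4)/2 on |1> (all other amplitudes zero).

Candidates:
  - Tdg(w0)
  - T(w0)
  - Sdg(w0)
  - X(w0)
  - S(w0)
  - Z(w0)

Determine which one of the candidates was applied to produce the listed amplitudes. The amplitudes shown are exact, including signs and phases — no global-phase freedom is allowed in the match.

The applied gate was T(w0).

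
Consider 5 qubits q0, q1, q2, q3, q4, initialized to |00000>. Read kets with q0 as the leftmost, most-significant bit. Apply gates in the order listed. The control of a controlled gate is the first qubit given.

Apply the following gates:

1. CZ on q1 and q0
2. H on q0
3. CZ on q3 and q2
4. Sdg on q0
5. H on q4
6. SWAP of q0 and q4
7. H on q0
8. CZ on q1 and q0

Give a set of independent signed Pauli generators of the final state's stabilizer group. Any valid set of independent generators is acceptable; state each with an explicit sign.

One valid set of independent stabilizer generators is -IIIIY, +ZIIII, +IZIII, +IIZII, +IIIZI (any independent generating set of the same group is equally correct).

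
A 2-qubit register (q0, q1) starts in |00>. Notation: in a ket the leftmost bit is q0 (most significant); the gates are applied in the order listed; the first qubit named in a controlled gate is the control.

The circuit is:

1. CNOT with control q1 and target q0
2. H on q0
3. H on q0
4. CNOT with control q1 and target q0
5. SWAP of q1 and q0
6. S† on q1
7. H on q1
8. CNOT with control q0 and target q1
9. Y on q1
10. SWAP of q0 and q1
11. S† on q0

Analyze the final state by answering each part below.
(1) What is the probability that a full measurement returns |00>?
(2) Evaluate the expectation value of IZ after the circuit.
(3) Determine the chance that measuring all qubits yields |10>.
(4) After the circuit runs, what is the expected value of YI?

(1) Outcome |00> occurs with probability 1/2.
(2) The observable IZ averages to 1.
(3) The probability of measuring |10> is 1/2.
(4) The observable YI averages to 1.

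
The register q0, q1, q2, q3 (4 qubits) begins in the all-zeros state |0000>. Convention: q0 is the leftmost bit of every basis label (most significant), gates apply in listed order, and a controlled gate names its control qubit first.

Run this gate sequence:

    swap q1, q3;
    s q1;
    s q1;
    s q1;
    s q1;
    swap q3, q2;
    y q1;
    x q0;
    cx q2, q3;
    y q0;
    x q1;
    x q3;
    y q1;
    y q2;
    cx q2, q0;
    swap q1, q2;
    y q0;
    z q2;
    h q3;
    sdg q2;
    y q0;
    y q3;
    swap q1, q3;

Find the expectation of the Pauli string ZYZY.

The expectation value of ZYZY is 0. Key observation: steps 2-5 multiply out to the identity, so the circuit reduces to the remaining gates.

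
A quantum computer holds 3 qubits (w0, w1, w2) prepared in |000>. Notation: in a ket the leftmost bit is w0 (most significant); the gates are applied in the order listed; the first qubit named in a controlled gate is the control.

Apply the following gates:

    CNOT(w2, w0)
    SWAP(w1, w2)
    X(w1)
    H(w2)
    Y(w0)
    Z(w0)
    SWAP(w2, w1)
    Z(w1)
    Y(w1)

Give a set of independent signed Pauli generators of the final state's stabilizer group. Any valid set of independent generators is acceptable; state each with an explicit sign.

One valid set of independent stabilizer generators is +IXI, -ZII, -IIZ (any independent generating set of the same group is equally correct).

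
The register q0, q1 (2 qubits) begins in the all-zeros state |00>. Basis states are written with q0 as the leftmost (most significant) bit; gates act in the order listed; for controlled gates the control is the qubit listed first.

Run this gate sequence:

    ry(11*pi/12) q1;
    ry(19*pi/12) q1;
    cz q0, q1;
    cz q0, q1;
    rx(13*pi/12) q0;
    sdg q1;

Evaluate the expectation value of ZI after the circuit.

In the final state, ZI has expectation -sqrt(6)/4 - sqrt(2)/4.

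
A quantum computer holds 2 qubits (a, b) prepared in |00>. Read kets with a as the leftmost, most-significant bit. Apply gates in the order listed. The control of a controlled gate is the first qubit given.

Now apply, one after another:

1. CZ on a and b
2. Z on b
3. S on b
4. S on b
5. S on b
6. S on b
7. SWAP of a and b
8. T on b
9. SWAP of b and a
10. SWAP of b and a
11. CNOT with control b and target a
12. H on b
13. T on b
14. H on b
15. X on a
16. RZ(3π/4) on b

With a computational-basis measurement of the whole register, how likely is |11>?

Outcome |11> occurs with probability 1/2 - sqrt(2)/4. Key observation: gates 3-6 undo each other exactly, leaving only the rest of the circuit to track.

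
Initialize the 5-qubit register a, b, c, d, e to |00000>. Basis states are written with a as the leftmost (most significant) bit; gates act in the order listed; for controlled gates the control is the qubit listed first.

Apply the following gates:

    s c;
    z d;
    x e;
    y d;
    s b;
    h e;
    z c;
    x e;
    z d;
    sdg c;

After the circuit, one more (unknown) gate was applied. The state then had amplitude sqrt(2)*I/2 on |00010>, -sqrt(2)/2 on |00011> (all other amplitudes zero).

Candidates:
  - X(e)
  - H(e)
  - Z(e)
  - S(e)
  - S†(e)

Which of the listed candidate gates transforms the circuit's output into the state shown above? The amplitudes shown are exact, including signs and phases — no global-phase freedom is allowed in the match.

The applied gate was S†(e).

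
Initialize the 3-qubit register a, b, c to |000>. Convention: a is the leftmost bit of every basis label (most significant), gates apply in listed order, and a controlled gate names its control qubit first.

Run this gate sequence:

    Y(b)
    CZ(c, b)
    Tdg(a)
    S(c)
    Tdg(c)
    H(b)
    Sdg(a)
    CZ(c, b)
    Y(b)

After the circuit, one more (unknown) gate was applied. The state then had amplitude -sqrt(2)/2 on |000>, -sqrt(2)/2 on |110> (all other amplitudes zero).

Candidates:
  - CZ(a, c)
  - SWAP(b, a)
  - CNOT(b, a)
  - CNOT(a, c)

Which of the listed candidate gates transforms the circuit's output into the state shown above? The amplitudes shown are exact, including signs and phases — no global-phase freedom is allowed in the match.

The applied gate was CNOT(b, a).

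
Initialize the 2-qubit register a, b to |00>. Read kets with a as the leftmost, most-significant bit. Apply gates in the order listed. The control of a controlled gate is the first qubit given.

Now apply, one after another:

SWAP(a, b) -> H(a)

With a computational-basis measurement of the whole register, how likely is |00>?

Outcome |00> occurs with probability 1/2.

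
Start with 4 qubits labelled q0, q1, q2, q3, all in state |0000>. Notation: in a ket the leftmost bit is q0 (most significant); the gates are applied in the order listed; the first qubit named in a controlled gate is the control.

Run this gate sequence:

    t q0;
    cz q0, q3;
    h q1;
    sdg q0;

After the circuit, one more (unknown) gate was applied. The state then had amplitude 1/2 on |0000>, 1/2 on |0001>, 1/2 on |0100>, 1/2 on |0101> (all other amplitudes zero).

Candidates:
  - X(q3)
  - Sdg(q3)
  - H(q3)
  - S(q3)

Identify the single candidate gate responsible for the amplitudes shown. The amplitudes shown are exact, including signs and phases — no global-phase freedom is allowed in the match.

The unique candidate consistent with the amplitudes is H(q3).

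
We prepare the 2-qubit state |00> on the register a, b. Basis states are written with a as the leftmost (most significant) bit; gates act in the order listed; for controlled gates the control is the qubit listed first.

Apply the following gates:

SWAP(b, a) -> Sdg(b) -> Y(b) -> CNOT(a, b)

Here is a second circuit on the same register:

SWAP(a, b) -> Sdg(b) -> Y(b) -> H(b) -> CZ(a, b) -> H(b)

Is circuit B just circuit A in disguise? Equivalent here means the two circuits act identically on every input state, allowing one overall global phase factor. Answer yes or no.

Yes, they are equivalent — the unitaries differ by at most a global phase.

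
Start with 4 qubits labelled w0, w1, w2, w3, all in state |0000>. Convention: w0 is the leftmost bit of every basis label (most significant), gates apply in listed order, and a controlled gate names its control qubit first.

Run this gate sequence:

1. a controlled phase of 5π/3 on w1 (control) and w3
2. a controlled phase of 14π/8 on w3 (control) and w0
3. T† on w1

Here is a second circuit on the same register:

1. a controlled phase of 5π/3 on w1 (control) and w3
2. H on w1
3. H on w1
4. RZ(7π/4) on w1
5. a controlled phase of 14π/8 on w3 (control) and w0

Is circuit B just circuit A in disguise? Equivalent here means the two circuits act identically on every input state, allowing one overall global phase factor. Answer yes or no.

Yes, they are equivalent — the unitaries differ by at most a global phase.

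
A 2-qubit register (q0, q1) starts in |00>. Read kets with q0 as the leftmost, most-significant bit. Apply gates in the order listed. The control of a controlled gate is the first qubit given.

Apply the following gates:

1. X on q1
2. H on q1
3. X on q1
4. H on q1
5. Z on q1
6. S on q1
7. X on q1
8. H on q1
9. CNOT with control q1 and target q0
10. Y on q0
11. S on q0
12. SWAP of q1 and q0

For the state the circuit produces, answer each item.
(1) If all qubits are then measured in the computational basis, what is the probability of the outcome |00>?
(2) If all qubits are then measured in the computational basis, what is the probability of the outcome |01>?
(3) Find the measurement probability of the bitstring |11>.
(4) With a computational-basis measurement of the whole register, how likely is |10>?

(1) Outcome |00> occurs with probability 0. Key observation: steps 2-5 multiply out to the identity, so the circuit reduces to the remaining gates.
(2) Outcome |01> occurs with probability 1/2.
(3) Outcome |11> occurs with probability 0.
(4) A full measurement returns |10> with probability 1/2.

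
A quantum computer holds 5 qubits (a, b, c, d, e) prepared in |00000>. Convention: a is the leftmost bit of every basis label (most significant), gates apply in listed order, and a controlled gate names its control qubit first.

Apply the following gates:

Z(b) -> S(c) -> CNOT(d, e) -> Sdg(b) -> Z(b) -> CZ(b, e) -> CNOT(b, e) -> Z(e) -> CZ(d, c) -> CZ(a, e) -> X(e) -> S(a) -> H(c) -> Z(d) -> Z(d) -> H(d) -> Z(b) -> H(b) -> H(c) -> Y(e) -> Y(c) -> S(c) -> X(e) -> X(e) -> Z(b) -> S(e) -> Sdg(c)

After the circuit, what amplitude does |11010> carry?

|11010> carries amplitude 0 in the final state. Key observation: steps 23-24 multiply out to the identity, so the circuit reduces to the remaining gates.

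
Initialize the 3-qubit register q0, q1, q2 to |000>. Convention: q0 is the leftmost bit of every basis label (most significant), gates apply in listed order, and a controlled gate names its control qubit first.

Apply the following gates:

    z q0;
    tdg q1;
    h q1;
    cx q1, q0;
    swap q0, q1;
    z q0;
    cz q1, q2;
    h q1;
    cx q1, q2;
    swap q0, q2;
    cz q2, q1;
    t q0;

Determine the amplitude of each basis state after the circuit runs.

The resulting statevector has amplitude 1/2 on |000>, -1/2 on |001>, 0 on |010>, 0 on |011>, 0 on |100>, 0 on |101>, exp(I*pi/4)/2 on |110>, -exp(I*pi/4)/2 on |111>.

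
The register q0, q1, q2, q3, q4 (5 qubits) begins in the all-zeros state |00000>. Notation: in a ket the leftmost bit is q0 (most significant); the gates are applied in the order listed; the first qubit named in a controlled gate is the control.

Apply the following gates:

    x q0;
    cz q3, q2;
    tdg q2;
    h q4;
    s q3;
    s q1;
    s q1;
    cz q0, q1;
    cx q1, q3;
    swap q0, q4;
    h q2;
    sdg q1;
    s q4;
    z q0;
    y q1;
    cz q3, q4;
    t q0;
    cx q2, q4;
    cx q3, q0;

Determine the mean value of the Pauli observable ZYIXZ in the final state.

The expectation value of ZYIXZ is 0.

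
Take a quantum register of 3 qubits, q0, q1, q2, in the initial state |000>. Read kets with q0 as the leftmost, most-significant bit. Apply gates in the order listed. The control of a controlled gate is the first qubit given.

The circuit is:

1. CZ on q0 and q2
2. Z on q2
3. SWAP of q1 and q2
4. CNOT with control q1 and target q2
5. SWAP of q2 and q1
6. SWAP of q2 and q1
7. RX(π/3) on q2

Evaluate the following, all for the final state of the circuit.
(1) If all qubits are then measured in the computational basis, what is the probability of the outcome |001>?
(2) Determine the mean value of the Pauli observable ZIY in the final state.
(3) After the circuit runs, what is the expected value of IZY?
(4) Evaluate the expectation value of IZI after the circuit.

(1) The probability of measuring |001> is 1/4. Key observation: gates 5-6 undo each other exactly, leaving only the rest of the circuit to track.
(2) In the final state, ZIY has expectation -sqrt(3)/2.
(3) The expectation value of IZY is -sqrt(3)/2.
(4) The expectation value of IZI is 1.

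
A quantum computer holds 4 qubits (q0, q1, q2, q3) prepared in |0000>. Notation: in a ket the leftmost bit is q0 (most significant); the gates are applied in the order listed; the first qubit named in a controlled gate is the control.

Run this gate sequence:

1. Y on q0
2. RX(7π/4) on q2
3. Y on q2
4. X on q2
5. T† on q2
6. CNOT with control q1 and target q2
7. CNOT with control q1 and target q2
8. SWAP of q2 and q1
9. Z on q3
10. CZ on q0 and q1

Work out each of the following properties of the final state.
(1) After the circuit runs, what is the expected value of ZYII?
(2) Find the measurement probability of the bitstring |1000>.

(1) The observable ZYII averages to -1/2. Key observation: the block from step 6 through step 7 cancels to the identity and can be dropped.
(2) A full measurement returns |1000> with probability sqrt(2)/4 + 1/2.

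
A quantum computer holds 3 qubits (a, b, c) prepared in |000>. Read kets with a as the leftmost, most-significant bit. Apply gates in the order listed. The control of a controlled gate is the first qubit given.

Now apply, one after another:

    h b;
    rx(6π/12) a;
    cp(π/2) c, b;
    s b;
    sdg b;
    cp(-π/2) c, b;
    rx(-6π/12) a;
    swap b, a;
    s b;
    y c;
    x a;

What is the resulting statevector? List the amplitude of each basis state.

After the circuit, the state carries amplitude sqrt(2)*I/2 on |001>, sqrt(2)*I/2 on |101>, and 0 on every other basis state.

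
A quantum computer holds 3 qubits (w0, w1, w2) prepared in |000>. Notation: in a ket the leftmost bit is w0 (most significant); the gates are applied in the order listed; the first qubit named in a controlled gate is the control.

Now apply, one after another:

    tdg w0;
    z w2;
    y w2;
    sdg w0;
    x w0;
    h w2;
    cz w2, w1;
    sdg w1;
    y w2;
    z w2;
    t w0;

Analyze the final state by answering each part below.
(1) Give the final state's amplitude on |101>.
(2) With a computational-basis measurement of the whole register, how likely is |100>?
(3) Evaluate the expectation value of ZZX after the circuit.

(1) The amplitude on |101> is sqrt(2)*exp(I*pi/4)/2.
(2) Outcome |100> occurs with probability 1/2.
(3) In the final state, ZZX has expectation 1.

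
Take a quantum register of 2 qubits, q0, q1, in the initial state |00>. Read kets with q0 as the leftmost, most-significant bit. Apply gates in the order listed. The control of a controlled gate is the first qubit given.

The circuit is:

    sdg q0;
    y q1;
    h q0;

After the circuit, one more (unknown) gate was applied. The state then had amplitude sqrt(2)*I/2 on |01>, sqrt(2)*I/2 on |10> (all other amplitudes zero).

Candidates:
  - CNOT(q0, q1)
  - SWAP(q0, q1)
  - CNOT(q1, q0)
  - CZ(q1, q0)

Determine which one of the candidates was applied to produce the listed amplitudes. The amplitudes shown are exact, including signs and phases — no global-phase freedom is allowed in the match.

The unique candidate consistent with the amplitudes is CNOT(q0, q1).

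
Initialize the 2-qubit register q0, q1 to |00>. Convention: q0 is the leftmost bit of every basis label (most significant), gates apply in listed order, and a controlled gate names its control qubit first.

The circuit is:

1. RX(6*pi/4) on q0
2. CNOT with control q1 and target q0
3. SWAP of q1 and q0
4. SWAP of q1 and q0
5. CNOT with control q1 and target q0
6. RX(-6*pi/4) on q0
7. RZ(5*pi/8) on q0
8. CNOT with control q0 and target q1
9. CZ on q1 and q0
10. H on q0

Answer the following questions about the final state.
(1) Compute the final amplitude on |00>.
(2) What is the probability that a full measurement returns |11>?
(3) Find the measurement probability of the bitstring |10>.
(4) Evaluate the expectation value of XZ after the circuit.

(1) The final state's coefficient on |00> equals -sqrt(2)*exp(11*I*pi/16)/2. Key observation: steps 1-6 multiply out to the identity, so the circuit reduces to the remaining gates.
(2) A full measurement returns |11> with probability 0.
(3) Outcome |10> occurs with probability 1/2.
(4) The observable XZ averages to 1.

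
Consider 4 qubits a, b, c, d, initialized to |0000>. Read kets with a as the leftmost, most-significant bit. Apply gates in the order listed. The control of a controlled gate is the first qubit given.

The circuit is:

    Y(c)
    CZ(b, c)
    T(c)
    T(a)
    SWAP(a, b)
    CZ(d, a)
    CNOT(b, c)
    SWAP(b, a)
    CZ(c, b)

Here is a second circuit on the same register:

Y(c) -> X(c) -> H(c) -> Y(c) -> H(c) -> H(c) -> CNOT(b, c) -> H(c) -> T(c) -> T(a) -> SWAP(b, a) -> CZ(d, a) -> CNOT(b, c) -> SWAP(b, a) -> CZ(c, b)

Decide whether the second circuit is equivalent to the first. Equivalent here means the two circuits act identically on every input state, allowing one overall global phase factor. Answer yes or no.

No — the two circuits implement different unitaries, even allowing a global phase.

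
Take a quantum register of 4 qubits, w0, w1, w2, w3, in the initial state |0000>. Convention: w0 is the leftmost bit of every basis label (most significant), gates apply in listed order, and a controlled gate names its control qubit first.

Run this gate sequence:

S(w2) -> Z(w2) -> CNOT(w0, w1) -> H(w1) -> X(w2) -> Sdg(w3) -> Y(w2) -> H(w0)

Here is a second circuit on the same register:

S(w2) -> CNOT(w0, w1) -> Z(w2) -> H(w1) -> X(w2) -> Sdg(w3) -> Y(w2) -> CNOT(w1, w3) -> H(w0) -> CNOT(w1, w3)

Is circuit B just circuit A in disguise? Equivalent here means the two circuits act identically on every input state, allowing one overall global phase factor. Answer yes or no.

Yes — the two circuits implement the same unitary up to a global phase.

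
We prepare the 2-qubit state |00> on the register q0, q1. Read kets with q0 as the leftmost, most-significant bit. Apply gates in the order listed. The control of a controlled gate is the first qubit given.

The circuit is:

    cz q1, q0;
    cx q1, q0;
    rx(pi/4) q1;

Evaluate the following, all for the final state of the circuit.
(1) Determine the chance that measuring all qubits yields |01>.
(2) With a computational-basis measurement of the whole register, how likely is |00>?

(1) A full measurement returns |01> with probability 1/2 - sqrt(2)/4.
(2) The probability of measuring |00> is sqrt(2)/4 + 1/2.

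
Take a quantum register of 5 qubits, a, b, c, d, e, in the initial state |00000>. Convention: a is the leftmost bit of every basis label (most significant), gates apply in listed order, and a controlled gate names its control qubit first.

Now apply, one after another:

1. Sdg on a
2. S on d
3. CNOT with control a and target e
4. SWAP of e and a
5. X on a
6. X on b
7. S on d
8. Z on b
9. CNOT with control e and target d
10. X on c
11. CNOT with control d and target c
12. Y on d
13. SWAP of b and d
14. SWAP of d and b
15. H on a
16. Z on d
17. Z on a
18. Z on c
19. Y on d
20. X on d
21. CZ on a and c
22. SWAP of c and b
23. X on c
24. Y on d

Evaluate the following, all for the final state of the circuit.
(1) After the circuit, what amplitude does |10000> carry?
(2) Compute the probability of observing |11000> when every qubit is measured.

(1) The final state's coefficient on |10000> equals 0.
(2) Outcome |11000> occurs with probability 1/2.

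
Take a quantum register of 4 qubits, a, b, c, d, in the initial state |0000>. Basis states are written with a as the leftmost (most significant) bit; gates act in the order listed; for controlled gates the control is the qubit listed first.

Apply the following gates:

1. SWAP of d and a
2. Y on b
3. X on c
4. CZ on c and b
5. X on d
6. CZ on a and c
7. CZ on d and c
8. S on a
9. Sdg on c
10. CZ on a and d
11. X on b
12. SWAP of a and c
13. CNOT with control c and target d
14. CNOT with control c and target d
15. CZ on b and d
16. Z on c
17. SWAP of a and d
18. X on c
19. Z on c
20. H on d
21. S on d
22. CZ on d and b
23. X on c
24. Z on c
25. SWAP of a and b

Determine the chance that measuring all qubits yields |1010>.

Outcome |1010> occurs with probability 0.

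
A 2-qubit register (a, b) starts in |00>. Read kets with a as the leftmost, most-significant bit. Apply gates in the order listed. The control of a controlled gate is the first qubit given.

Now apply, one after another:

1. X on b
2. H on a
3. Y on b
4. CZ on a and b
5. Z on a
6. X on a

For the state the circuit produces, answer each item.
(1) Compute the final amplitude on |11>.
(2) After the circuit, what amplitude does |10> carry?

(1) The final state's coefficient on |11> equals 0.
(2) |10> carries amplitude -sqrt(2)*I/2 in the final state.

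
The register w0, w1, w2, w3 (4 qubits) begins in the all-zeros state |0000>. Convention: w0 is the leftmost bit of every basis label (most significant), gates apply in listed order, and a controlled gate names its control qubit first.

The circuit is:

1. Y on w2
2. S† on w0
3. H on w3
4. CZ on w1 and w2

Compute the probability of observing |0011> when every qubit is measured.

A full measurement returns |0011> with probability 1/2.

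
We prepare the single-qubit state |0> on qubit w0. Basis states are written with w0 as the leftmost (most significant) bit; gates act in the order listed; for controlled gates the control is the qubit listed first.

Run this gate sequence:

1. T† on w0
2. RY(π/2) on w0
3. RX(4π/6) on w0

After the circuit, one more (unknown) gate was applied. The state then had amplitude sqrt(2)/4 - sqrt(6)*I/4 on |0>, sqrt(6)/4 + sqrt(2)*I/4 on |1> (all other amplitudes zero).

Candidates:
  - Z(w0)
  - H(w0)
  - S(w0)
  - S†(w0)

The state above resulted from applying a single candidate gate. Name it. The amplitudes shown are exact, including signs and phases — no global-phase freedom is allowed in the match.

The applied gate was S(w0).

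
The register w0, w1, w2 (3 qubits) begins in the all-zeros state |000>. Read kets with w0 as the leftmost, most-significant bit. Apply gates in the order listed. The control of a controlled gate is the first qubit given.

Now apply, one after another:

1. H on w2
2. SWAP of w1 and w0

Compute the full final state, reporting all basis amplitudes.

The resulting statevector has amplitude sqrt(2)/2 on |000>, sqrt(2)/2 on |001>, and 0 on every other basis state.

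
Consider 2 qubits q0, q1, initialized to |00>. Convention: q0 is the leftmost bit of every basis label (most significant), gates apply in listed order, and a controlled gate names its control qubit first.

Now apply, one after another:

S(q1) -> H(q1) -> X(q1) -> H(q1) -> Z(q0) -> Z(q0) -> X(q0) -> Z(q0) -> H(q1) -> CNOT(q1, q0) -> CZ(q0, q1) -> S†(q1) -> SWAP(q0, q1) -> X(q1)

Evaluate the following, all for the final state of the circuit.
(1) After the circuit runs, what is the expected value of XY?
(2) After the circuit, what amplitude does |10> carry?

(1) The expectation value of XY is -1.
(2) The final state's coefficient on |10> equals 0.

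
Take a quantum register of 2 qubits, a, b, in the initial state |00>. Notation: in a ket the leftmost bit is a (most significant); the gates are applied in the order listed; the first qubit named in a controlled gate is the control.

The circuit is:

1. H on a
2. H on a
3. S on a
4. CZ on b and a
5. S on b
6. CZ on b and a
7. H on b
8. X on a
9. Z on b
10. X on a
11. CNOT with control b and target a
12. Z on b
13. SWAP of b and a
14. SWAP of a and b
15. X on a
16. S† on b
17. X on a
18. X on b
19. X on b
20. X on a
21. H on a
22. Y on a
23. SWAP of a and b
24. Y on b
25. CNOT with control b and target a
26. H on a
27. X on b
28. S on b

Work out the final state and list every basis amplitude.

The resulting statevector has amplitude sqrt(2)*(-1 - I)/4 on |00>, sqrt(2)*(1 + I)/4 on |01>, sqrt(2)*(1 - I)/4 on |10>, sqrt(2)*(-1 + I)/4 on |11>. Key observation: steps 17-20 multiply out to the identity, so the circuit reduces to the remaining gates.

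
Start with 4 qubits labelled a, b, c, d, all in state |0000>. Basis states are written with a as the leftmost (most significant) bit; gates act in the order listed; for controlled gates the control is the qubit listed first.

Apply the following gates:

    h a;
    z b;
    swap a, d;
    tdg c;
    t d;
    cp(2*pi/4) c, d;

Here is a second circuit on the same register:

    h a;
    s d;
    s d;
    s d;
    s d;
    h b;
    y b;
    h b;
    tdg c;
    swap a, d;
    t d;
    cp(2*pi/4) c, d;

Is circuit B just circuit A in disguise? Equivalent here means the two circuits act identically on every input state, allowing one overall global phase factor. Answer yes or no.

No — the two circuits implement different unitaries, even allowing a global phase.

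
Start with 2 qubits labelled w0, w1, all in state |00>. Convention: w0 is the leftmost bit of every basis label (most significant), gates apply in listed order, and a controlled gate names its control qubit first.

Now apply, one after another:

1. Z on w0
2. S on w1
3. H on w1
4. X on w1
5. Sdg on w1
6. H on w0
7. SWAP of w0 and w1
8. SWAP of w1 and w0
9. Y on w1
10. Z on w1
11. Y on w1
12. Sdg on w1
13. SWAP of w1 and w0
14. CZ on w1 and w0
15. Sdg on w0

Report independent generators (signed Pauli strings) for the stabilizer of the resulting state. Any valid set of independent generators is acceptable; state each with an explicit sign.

The final state is stabilized by the group generated by -YZ, +ZX; other independent generating sets are equally valid.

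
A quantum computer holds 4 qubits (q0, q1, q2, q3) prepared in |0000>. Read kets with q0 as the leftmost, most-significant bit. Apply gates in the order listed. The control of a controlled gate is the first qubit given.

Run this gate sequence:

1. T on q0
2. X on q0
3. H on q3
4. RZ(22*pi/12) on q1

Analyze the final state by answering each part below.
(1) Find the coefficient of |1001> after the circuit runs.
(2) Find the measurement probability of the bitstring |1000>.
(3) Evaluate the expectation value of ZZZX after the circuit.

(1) |1001> carries amplitude -sqrt(2)*exp(I*pi/12)/2 in the final state.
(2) The probability of measuring |1000> is 1/2.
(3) In the final state, ZZZX has expectation -1.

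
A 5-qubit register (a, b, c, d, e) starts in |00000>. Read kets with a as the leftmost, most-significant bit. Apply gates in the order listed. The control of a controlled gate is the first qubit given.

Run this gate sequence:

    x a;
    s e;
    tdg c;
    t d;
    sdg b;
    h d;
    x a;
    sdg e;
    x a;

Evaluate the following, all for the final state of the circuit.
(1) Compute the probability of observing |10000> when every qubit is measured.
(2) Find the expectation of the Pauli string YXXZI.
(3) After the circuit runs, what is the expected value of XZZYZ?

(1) The probability of measuring |10000> is 1/2.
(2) In the final state, YXXZI has expectation 0.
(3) In the final state, XZZYZ has expectation 0.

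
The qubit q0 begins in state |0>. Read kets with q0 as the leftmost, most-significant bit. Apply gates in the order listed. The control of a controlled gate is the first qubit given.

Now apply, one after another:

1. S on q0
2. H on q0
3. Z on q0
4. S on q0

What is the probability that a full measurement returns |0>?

Outcome |0> occurs with probability 1/2.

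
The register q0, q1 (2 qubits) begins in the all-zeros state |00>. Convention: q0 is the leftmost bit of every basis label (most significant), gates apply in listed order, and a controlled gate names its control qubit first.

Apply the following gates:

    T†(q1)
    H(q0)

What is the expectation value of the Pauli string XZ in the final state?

In the final state, XZ has expectation 1.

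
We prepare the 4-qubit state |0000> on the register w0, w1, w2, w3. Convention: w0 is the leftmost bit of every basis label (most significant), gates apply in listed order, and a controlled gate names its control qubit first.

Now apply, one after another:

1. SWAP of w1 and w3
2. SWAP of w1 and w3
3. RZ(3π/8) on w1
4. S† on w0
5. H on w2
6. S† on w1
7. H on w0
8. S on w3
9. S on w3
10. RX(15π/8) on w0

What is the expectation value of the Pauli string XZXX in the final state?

In the final state, XZXX has expectation 0. Key observation: gates 1-2 undo each other exactly, leaving only the rest of the circuit to track.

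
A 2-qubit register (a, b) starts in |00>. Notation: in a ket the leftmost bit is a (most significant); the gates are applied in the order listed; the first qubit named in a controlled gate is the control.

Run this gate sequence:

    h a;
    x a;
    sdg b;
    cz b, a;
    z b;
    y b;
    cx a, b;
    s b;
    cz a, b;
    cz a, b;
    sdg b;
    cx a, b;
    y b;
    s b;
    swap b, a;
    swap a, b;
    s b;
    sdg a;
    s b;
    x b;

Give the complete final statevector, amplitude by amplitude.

The final amplitudes are 0 on |00>, sqrt(2)/2 on |01>, 0 on |10>, -sqrt(2)*I/2 on |11>.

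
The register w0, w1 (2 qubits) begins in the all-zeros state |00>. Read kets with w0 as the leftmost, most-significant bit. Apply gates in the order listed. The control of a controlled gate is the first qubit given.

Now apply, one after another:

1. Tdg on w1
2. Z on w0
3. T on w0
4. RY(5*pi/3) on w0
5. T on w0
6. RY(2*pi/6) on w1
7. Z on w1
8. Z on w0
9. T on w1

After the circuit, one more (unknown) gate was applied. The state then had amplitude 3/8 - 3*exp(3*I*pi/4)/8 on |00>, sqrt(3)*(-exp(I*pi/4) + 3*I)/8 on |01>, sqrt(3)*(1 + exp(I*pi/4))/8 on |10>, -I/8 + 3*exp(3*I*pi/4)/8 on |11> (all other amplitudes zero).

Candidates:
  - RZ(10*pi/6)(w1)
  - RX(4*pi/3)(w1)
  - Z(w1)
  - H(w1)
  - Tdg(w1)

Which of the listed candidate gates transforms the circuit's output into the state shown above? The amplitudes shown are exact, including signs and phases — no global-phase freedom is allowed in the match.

It was RX(4*pi/3)(w1) that produced the state shown.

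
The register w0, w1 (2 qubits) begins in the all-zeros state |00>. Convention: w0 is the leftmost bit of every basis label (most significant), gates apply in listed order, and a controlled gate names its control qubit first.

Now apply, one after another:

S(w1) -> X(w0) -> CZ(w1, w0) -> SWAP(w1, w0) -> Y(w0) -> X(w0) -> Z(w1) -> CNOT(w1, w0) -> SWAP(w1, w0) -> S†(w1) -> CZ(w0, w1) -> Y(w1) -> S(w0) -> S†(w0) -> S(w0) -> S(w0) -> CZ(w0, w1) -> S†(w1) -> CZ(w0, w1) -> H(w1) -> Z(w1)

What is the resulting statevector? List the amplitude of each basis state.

The resulting statevector has amplitude 0 on |00>, 0 on |01>, sqrt(2)*I/2 on |10>, -sqrt(2)*I/2 on |11>.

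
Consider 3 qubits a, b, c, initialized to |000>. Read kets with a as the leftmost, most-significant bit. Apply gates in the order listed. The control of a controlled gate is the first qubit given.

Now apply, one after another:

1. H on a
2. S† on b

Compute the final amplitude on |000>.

The final state's coefficient on |000> equals sqrt(2)/2.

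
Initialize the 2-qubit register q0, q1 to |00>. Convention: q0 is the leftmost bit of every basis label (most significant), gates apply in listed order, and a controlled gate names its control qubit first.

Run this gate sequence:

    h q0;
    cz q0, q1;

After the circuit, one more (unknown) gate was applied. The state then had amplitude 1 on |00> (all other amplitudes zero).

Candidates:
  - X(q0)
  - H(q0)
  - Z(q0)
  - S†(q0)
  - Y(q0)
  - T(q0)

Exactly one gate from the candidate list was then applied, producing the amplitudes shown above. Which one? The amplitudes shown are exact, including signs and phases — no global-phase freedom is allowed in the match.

The unique candidate consistent with the amplitudes is H(q0).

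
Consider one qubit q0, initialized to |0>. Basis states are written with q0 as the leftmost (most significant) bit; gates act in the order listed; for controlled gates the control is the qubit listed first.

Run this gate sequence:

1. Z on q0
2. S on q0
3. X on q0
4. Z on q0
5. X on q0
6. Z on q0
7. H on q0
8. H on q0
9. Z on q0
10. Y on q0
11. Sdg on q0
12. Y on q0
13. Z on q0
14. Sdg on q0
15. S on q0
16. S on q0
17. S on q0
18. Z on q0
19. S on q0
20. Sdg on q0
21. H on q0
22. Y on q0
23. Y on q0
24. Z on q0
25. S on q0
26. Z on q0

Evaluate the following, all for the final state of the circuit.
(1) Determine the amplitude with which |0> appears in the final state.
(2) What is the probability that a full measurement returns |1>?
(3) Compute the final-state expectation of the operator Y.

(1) The amplitude on |0> is sqrt(2)*I/2. Key observation: steps 6-9 multiply out to the identity, so the circuit reduces to the remaining gates.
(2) A full measurement returns |1> with probability 1/2.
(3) The expectation value of Y is 1.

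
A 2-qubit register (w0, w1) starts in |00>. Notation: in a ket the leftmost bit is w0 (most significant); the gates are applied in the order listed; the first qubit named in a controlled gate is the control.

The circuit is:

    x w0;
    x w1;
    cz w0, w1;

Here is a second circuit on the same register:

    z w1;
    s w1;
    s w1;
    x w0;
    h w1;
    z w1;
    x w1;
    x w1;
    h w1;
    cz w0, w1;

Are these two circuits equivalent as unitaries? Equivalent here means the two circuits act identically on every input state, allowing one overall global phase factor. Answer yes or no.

Yes, they are equivalent — the unitaries differ by at most a global phase.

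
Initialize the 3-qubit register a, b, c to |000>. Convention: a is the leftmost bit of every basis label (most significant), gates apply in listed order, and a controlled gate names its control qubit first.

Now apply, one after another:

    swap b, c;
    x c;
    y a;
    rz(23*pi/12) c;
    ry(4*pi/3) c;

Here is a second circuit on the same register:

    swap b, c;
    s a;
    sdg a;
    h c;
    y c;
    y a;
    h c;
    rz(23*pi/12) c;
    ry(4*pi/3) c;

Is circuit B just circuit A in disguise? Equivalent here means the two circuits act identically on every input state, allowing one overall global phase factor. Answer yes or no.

No — the two circuits implement different unitaries, even allowing a global phase.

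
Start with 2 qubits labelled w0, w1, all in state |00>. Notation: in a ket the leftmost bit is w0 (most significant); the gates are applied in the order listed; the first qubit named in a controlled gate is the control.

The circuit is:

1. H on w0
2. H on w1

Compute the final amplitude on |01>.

The final state's coefficient on |01> equals 1/2.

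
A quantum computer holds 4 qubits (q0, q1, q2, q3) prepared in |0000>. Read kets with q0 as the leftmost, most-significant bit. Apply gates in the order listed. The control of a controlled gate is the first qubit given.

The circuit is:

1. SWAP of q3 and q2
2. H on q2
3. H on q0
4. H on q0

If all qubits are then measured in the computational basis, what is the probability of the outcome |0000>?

A full measurement returns |0000> with probability 1/2. Key observation: gates 3-4 undo each other exactly, leaving only the rest of the circuit to track.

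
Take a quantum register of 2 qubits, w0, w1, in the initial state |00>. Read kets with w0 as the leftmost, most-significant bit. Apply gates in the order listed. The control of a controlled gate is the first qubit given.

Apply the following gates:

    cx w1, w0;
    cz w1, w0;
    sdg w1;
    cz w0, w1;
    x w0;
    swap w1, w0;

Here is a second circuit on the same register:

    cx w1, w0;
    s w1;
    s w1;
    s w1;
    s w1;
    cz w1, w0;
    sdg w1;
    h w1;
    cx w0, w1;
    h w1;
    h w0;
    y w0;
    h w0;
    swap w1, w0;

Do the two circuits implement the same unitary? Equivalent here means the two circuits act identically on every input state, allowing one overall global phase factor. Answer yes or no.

No: there is an input state on which the two circuits produce genuinely different outputs (not merely differing by a phase).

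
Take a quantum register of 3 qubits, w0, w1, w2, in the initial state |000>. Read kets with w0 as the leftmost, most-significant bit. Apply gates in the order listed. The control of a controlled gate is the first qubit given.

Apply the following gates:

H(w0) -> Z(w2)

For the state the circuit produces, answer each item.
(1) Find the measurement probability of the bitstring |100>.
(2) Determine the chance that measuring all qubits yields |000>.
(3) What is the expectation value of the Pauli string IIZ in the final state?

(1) The probability of measuring |100> is 1/2.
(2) A full measurement returns |000> with probability 1/2.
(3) The expectation value of IIZ is 1.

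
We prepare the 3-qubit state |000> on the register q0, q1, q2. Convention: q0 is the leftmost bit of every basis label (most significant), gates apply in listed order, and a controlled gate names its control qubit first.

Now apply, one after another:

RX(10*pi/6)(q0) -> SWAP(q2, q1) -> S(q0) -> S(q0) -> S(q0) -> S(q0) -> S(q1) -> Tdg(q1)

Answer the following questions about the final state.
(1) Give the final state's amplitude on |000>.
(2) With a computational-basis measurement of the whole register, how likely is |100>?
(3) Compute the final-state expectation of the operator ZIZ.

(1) |000> carries amplitude -sqrt(3)/2 in the final state. Key observation: steps 3-6 multiply out to the identity, so the circuit reduces to the remaining gates.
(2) The probability of measuring |100> is 1/4.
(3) The observable ZIZ averages to 1/2.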